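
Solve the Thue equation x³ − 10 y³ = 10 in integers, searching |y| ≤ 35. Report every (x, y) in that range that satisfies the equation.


The equation is x³ - 10y³ = 10. For fixed y, x³ = 10·y³ + 10, so a solution requires the RHS to be a perfect cube.
Strategy: iterate y from -35 to 35, compute RHS = 10·y³ + 10, and check whether it is a (positive or negative) perfect cube.
Check small values of y:
  y = 0: RHS = 10 is not a perfect cube.
  y = 1: RHS = 20 is not a perfect cube.
  y = -1: RHS = 0 = (0)³ ⇒ x = 0 works.
  y = 2: RHS = 90 is not a perfect cube.
  y = -2: RHS = -70 is not a perfect cube.
  y = 3: RHS = 280 is not a perfect cube.
  y = -3: RHS = -260 is not a perfect cube.
Continuing the search up to |y| = 35 finds no further solutions beyond those listed.
Collected solutions: (0, -1).

Solutions (with |y| ≤ 35): (0, -1).


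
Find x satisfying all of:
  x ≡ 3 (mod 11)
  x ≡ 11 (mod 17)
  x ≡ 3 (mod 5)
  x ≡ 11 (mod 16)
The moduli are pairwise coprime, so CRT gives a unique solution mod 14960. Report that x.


Product of moduli M = 11 · 17 · 5 · 16 = 14960.
Merge one congruence at a time:
  Start: x ≡ 3 (mod 11).
  Combine with x ≡ 11 (mod 17); new modulus lcm = 187.
    Write x = 3 + 11·t and substitute into x ≡ 11 (mod 17): 11·t ≡ 11 − 3 = 8 (mod 17).
    The inverse of 11 mod 17 is 14 (since 11·14 = 154 = 9·17 + 1), so t ≡ 14·8 = 112 ≡ 10 (mod 17).
    Then x = 3 + 11·10 = 113, valid modulo lcm(11, 17) = 187: x ≡ 113 (mod 187).
  Combine with x ≡ 3 (mod 5); new modulus lcm = 935.
    Write x = 113 + 187·t and substitute into x ≡ 3 (mod 5): 187·t ≡ 3 − 113 = -110 (mod 5).
    Reduce coefficients mod 5: 2·t ≡ 0 (mod 5).
    The inverse of 2 mod 5 is 3 (since 2·3 = 6 = 1·5 + 1), so t ≡ 3·0 = 0 ≡ 0 (mod 5).
    Then x = 113 + 187·0 = 113, valid modulo lcm(187, 5) = 935: x ≡ 113 (mod 935).
  Combine with x ≡ 11 (mod 16); new modulus lcm = 14960.
    Write x = 113 + 935·t and substitute into x ≡ 11 (mod 16): 935·t ≡ 11 − 113 = -102 (mod 16).
    Reduce coefficients mod 16: 7·t ≡ 10 (mod 16).
    The inverse of 7 mod 16 is 7 (since 7·7 = 49 = 3·16 + 1), so t ≡ 7·10 = 70 ≡ 6 (mod 16).
    Then x = 113 + 935·6 = 5723, valid modulo lcm(935, 16) = 14960: x ≡ 5723 (mod 14960).
Verify against each original: 5723 mod 11 = 3, 5723 mod 17 = 11, 5723 mod 5 = 3, 5723 mod 16 = 11.

x ≡ 5723 (mod 14960).


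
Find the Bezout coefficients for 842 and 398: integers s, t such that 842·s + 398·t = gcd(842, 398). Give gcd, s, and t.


Euclidean algorithm on (842, 398) — divide until remainder is 0:
  842 = 2 · 398 + 46
  398 = 8 · 46 + 30
  46 = 1 · 30 + 16
  30 = 1 · 16 + 14
  16 = 1 · 14 + 2
  14 = 7 · 2 + 0
gcd(842, 398) = 2.
Track Bezout coefficients alongside the remainders: start with r₀ = 842 = a·1 + b·0 (s = 1, t = 0) and r₁ = 398 = a·0 + b·1 (s = 0, t = 1); each new remainder r_{k+1} = r_{k-1} − q_k·r_k inherits s_{k+1} = s_{k-1} − q_k·s_k, t_{k+1} = t_{k-1} − q_k·t_k, so r_k = a·s_k + b·t_k at every step:
  q = 2: r = 46, s = 1 − 2·0 = 1, t = 0 − 2·1 = -2  (check: 842·1 + 398·(-2) = 46)
  q = 8: r = 30, s = 0 − 8·1 = -8, t = 1 − 8·(-2) = 17  (check: 842·(-8) + 398·17 = 30)
  q = 1: r = 16, s = 1 − 1·(-8) = 9, t = -2 − 1·17 = -19  (check: 842·9 + 398·(-19) = 16)
  q = 1: r = 14, s = -8 − 1·9 = -17, t = 17 − 1·(-19) = 36  (check: 842·(-17) + 398·36 = 14)
  q = 1: r = 2, s = 9 − 1·(-17) = 26, t = -19 − 1·36 = -55  (check: 842·26 + 398·(-55) = 2)
The row with r = 2 (the gcd) gives the Bezout coefficients s = 26, t = -55.
Result: 842 · (26) + 398 · (-55) = 2.

gcd(842, 398) = 2; s = 26, t = -55 (check: 842·26 + 398·(-55) = 2).


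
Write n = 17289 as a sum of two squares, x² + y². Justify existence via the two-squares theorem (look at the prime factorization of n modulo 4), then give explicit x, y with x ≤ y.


Step 1: Factor n = 17289 = 3^2 · 17 · 113.
Step 2: Check the mod-4 condition on each prime factor: 3 ≡ 3 (mod 4), exponent 2 (must be even); 17 ≡ 1 (mod 4), exponent 1; 113 ≡ 1 (mod 4), exponent 1.
All primes ≡ 3 (mod 4) appear to even exponent (or don't appear), so by the two-squares theorem n IS expressible as a sum of two squares.
Step 3: Build a representation. Group n = k² · m with k = 3 and m = 17 · 113 = 1921 (a product of primes ≡ 1 (mod 4)); a representation of m scales to one of n via (k·x)² + (k·y)² = k²(x² + y²). Each prime p ≡ 1 (mod 4) is itself a sum of two squares; find a² by testing p − a² for a perfect square:
  17: 17 − 1² = 16 = 4² ⇒ 17 = 1² + 4².
  113: 113 − 1² = 112, 113 − 2² = 109, 113 − 3² = 104, 113 − 4² = 97, 113 − 5² = 88, 113 − 6² = 77, 113 − 7² = 64 = 8² ⇒ 113 = 7² + 8².
  Combine using the Brahmagupta–Fibonacci identity (a² + b²)(c² + d²) = (ac − bd)² + (ad + bc)² = (ac + bd)² + (ad − bc)²:
  17 · 113 = 1921: from (1² + 4²)(7² + 8²), take (1·7 − 4·8, 1·8 + 4·7) = (7 − 32, 8 + 28) = (-25, 36); dropping signs (only squares matter) gives (25, 36); check 25² + 36² = 625 + 1296 = 1921 ✓.
  Scale by k = 3: (3·25, 3·36) = (75, 108).
Step 4: Order so x ≤ y and verify: 75² + 108² = 5625 + 11664 = 17289 = n. ✓

n = 17289 = 75² + 108² (one valid representation with x ≤ y).


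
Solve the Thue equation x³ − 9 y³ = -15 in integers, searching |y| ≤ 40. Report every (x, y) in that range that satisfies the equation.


The equation is x³ - 9y³ = -15. For fixed y, x³ = 9·y³ − 15, so a solution requires the RHS to be a perfect cube.
Strategy: iterate y from -40 to 40, compute RHS = 9·y³ − 15, and check whether it is a (positive or negative) perfect cube.
Check small values of y:
  y = 0: RHS = -15 is not a perfect cube.
  y = 1: RHS = -6 is not a perfect cube.
  y = -1: RHS = -24 is not a perfect cube.
  y = 2: RHS = 57 is not a perfect cube.
  y = -2: RHS = -87 is not a perfect cube.
  y = 3: RHS = 228 is not a perfect cube.
  y = -3: RHS = -258 is not a perfect cube.
Continuing the search up to |y| = 40 finds no solutions either.
No (x, y) in the scanned range satisfies the equation.

No integer solutions with |y| ≤ 40.


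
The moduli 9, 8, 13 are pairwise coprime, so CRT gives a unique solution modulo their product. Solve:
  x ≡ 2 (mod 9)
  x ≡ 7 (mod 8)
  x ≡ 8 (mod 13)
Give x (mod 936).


Moduli 9, 8, 13 are pairwise coprime; by CRT there is a unique solution modulo M = 9 · 8 · 13 = 936.
Solve pairwise, accumulating the modulus:
  Start with x ≡ 2 (mod 9).
  Combine with x ≡ 7 (mod 8): since gcd(9, 8) = 1, we get a unique residue mod 72.
    Write x = 2 + 9·t and substitute into x ≡ 7 (mod 8): 9·t ≡ 7 − 2 = 5 (mod 8).
    Reduce coefficients mod 8: 1·t ≡ 5 (mod 8).
    So t ≡ 5 (mod 8).
    Then x = 2 + 9·5 = 47, valid modulo lcm(9, 8) = 72: x ≡ 47 (mod 72).
  Combine with x ≡ 8 (mod 13): since gcd(72, 13) = 1, we get a unique residue mod 936.
    Write x = 47 + 72·t and substitute into x ≡ 8 (mod 13): 72·t ≡ 8 − 47 = -39 (mod 13).
    Reduce coefficients mod 13: 7·t ≡ 0 (mod 13).
    The inverse of 7 mod 13 is 2 (since 7·2 = 14 = 1·13 + 1), so t ≡ 2·0 = 0 ≡ 0 (mod 13).
    Then x = 47 + 72·0 = 47, valid modulo lcm(72, 13) = 936: x ≡ 47 (mod 936).
Verify: 47 mod 9 = 2 ✓, 47 mod 8 = 7 ✓, 47 mod 13 = 8 ✓.

x ≡ 47 (mod 936).


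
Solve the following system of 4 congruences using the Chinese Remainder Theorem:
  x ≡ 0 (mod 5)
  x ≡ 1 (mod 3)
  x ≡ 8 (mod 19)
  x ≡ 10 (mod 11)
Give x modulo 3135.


Product of moduli M = 5 · 3 · 19 · 11 = 3135.
Merge one congruence at a time:
  Start: x ≡ 0 (mod 5).
  Combine with x ≡ 1 (mod 3); new modulus lcm = 15.
    Write x = 0 + 5·t and substitute into x ≡ 1 (mod 3): 5·t ≡ 1 − 0 = 1 (mod 3).
    Reduce coefficients mod 3: 2·t ≡ 1 (mod 3).
    The inverse of 2 mod 3 is 2 (since 2·2 = 4 = 1·3 + 1), so t ≡ 2·1 = 2 ≡ 2 (mod 3).
    Then x = 0 + 5·2 = 10, valid modulo lcm(5, 3) = 15: x ≡ 10 (mod 15).
  Combine with x ≡ 8 (mod 19); new modulus lcm = 285.
    Write x = 10 + 15·t and substitute into x ≡ 8 (mod 19): 15·t ≡ 8 − 10 = -2 (mod 19).
    Reduce coefficients mod 19: 15·t ≡ 17 (mod 19).
    The inverse of 15 mod 19 is 14 (since 15·14 = 210 = 11·19 + 1), so t ≡ 14·17 = 238 ≡ 10 (mod 19).
    Then x = 10 + 15·10 = 160, valid modulo lcm(15, 19) = 285: x ≡ 160 (mod 285).
  Combine with x ≡ 10 (mod 11); new modulus lcm = 3135.
    Write x = 160 + 285·t and substitute into x ≡ 10 (mod 11): 285·t ≡ 10 − 160 = -150 (mod 11).
    Reduce coefficients mod 11: 10·t ≡ 4 (mod 11).
    The inverse of 10 mod 11 is 10 (since 10·10 = 100 = 9·11 + 1), so t ≡ 10·4 = 40 ≡ 7 (mod 11).
    Then x = 160 + 285·7 = 2155, valid modulo lcm(285, 11) = 3135: x ≡ 2155 (mod 3135).
Verify against each original: 2155 mod 5 = 0, 2155 mod 3 = 1, 2155 mod 19 = 8, 2155 mod 11 = 10.

x ≡ 2155 (mod 3135).


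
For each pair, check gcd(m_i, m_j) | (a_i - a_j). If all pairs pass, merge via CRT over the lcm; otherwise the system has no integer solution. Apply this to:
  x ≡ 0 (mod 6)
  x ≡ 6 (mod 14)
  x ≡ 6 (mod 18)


Moduli 6, 14, 18 are not pairwise coprime, so CRT works modulo lcm(m_i) when all pairwise compatibility conditions hold.
Pairwise compatibility: gcd(m_i, m_j) must divide a_i - a_j for every pair.
Merge one congruence at a time:
  Start: x ≡ 0 (mod 6).
  Combine with x ≡ 6 (mod 14): gcd(6, 14) = 2; 6 - 0 = 6, which IS divisible by 2, so compatible.
    Write x = 0 + 6·t and substitute into x ≡ 6 (mod 14): 6·t ≡ 6 − 0 = 6 (mod 14).
    Divide the congruence (and modulus) by g = 2: 3·t ≡ 3 (mod 7).
    The inverse of 3 mod 7 is 5 (since 3·5 = 15 = 2·7 + 1), so t ≡ 5·3 = 15 ≡ 1 (mod 7).
    Then x = 0 + 6·1 = 6, valid modulo lcm(6, 14) = 42: x ≡ 6 (mod 42).
  Combine with x ≡ 6 (mod 18): gcd(42, 18) = 6; 6 - 6 = 0, which IS divisible by 6, so compatible.
    Write x = 6 + 42·t and substitute into x ≡ 6 (mod 18): 42·t ≡ 6 − 6 = 0 (mod 18).
    Divide the congruence (and modulus) by g = 6: 7·t ≡ 0 (mod 3).
    Reduce coefficients mod 3: 1·t ≡ 0 (mod 3).
    So t ≡ 0 (mod 3).
    Then x = 6 + 42·0 = 6, valid modulo lcm(42, 18) = 126: x ≡ 6 (mod 126).
Verify: 6 mod 6 = 0, 6 mod 14 = 6, 6 mod 18 = 6.

x ≡ 6 (mod 126).


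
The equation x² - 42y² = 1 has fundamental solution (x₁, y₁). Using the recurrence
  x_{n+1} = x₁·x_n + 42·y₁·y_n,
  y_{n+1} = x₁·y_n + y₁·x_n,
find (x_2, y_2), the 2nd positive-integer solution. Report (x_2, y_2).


Step 1: Find the fundamental solution (x₁, y₁) of x² - 42y² = 1.
  Expand √42 as a continued fraction. a₀ = ⌊√42⌋ = 6; iterate m_{k+1} = d_k·a_k − m_k, d_{k+1} = (42 − m_{k+1}²)/d_k, a_{k+1} = ⌊(a₀ + m_{k+1})/d_{k+1}⌋ (starting m₀ = 0, d₀ = 1), with convergents p_k = a_k·p_{k-1} + p_{k-2}, q_k = a_k·q_{k-1} + q_{k-2} (p₋₁ = 1, q₋₁ = 0):
  k = 0: a₀ = 6; p₀/q₀ = 6/1; p₀² − 42·q₀² = 36 − 42 = -6.
  k = 1: m = 6, d = 6, a = ⌊(6 + 6)/6⌋ = 2; p/q = (2·6 + 1)/(2·1 + 0) = 13/2; p² − 42·q² = 169 − 168 = 1.
  The first convergent with p² − 42·q² = 1 gives the fundamental solution (x₁, y₁) = (13, 2).
Step 2: Apply the recurrence (x_{n+1}, y_{n+1}) = (x₁x_n + 42y₁y_n, x₁y_n + y₁x_n) repeatedly.
  From (x_1, y_1) = (13, 2): x_2 = 13·13 + 42·2·2 = 337; y_2 = 13·2 + 2·13 = 52.
Step 3: Verify x_2² - 42·y_2² = 113569 - 113568 = 1 (should be 1). ✓

(x_1, y_1) = (13, 2); (x_2, y_2) = (337, 52).


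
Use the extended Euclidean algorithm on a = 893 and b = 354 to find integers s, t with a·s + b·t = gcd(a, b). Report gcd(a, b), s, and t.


Euclidean algorithm on (893, 354) — divide until remainder is 0:
  893 = 2 · 354 + 185
  354 = 1 · 185 + 169
  185 = 1 · 169 + 16
  169 = 10 · 16 + 9
  16 = 1 · 9 + 7
  9 = 1 · 7 + 2
  7 = 3 · 2 + 1
  2 = 2 · 1 + 0
gcd(893, 354) = 1.
Track Bezout coefficients alongside the remainders: start with r₀ = 893 = a·1 + b·0 (s = 1, t = 0) and r₁ = 354 = a·0 + b·1 (s = 0, t = 1); each new remainder r_{k+1} = r_{k-1} − q_k·r_k inherits s_{k+1} = s_{k-1} − q_k·s_k, t_{k+1} = t_{k-1} − q_k·t_k, so r_k = a·s_k + b·t_k at every step:
  q = 2: r = 185, s = 1 − 2·0 = 1, t = 0 − 2·1 = -2  (check: 893·1 + 354·(-2) = 185)
  q = 1: r = 169, s = 0 − 1·1 = -1, t = 1 − 1·(-2) = 3  (check: 893·(-1) + 354·3 = 169)
  q = 1: r = 16, s = 1 − 1·(-1) = 2, t = -2 − 1·3 = -5  (check: 893·2 + 354·(-5) = 16)
  q = 10: r = 9, s = -1 − 10·2 = -21, t = 3 − 10·(-5) = 53  (check: 893·(-21) + 354·53 = 9)
  q = 1: r = 7, s = 2 − 1·(-21) = 23, t = -5 − 1·53 = -58  (check: 893·23 + 354·(-58) = 7)
  q = 1: r = 2, s = -21 − 1·23 = -44, t = 53 − 1·(-58) = 111  (check: 893·(-44) + 354·111 = 2)
  q = 3: r = 1, s = 23 − 3·(-44) = 155, t = -58 − 3·111 = -391  (check: 893·155 + 354·(-391) = 1)
The row with r = 1 (the gcd) gives the Bezout coefficients s = 155, t = -391.
Result: 893 · (155) + 354 · (-391) = 1.

gcd(893, 354) = 1; s = 155, t = -391 (check: 893·155 + 354·(-391) = 1).


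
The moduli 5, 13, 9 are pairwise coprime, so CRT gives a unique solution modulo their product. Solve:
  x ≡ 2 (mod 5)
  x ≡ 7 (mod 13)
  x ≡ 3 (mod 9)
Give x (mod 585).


Moduli 5, 13, 9 are pairwise coprime; by CRT there is a unique solution modulo M = 5 · 13 · 9 = 585.
Solve pairwise, accumulating the modulus:
  Start with x ≡ 2 (mod 5).
  Combine with x ≡ 7 (mod 13): since gcd(5, 13) = 1, we get a unique residue mod 65.
    Write x = 2 + 5·t and substitute into x ≡ 7 (mod 13): 5·t ≡ 7 − 2 = 5 (mod 13).
    The inverse of 5 mod 13 is 8 (since 5·8 = 40 = 3·13 + 1), so t ≡ 8·5 = 40 ≡ 1 (mod 13).
    Then x = 2 + 5·1 = 7, valid modulo lcm(5, 13) = 65: x ≡ 7 (mod 65).
  Combine with x ≡ 3 (mod 9): since gcd(65, 9) = 1, we get a unique residue mod 585.
    Write x = 7 + 65·t and substitute into x ≡ 3 (mod 9): 65·t ≡ 3 − 7 = -4 (mod 9).
    Reduce coefficients mod 9: 2·t ≡ 5 (mod 9).
    The inverse of 2 mod 9 is 5 (since 2·5 = 10 = 1·9 + 1), so t ≡ 5·5 = 25 ≡ 7 (mod 9).
    Then x = 7 + 65·7 = 462, valid modulo lcm(65, 9) = 585: x ≡ 462 (mod 585).
Verify: 462 mod 5 = 2 ✓, 462 mod 13 = 7 ✓, 462 mod 9 = 3 ✓.

x ≡ 462 (mod 585).


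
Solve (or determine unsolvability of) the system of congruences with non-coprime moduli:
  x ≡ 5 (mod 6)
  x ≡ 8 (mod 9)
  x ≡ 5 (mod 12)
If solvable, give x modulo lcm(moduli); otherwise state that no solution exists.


Moduli 6, 9, 12 are not pairwise coprime, so CRT works modulo lcm(m_i) when all pairwise compatibility conditions hold.
Pairwise compatibility: gcd(m_i, m_j) must divide a_i - a_j for every pair.
Merge one congruence at a time:
  Start: x ≡ 5 (mod 6).
  Combine with x ≡ 8 (mod 9): gcd(6, 9) = 3; 8 - 5 = 3, which IS divisible by 3, so compatible.
    Write x = 5 + 6·t and substitute into x ≡ 8 (mod 9): 6·t ≡ 8 − 5 = 3 (mod 9).
    Divide the congruence (and modulus) by g = 3: 2·t ≡ 1 (mod 3).
    The inverse of 2 mod 3 is 2 (since 2·2 = 4 = 1·3 + 1), so t ≡ 2·1 = 2 ≡ 2 (mod 3).
    Then x = 5 + 6·2 = 17, valid modulo lcm(6, 9) = 18: x ≡ 17 (mod 18).
  Combine with x ≡ 5 (mod 12): gcd(18, 12) = 6; 5 - 17 = -12, which IS divisible by 6, so compatible.
    Write x = 17 + 18·t and substitute into x ≡ 5 (mod 12): 18·t ≡ 5 − 17 = -12 (mod 12).
    Divide the congruence (and modulus) by g = 6: 3·t ≡ -2 (mod 2).
    Reduce coefficients mod 2: 1·t ≡ 0 (mod 2).
    So t ≡ 0 (mod 2).
    Then x = 17 + 18·0 = 17, valid modulo lcm(18, 12) = 36: x ≡ 17 (mod 36).
Verify: 17 mod 6 = 5, 17 mod 9 = 8, 17 mod 12 = 5.

x ≡ 17 (mod 36).


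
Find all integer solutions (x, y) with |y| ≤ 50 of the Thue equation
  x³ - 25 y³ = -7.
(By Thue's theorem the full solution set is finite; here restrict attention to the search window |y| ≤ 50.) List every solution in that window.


The equation is x³ - 25y³ = -7. For fixed y, x³ = 25·y³ − 7, so a solution requires the RHS to be a perfect cube.
Strategy: iterate y from -50 to 50, compute RHS = 25·y³ − 7, and check whether it is a (positive or negative) perfect cube.
Check small values of y:
  y = 0: RHS = -7 is not a perfect cube.
  y = 1: RHS = 18 is not a perfect cube.
  y = -1: RHS = -32 is not a perfect cube.
  y = 2: RHS = 193 is not a perfect cube.
  y = -2: RHS = -207 is not a perfect cube.
  y = 3: RHS = 668 is not a perfect cube.
  y = -3: RHS = -682 is not a perfect cube.
Continuing the search up to |y| = 50 finds no solutions either.
No (x, y) in the scanned range satisfies the equation.

No integer solutions with |y| ≤ 50.


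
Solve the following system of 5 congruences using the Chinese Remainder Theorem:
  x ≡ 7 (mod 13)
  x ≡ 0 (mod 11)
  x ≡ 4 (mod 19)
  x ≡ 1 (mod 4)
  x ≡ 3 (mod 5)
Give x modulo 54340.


Product of moduli M = 13 · 11 · 19 · 4 · 5 = 54340.
Merge one congruence at a time:
  Start: x ≡ 7 (mod 13).
  Combine with x ≡ 0 (mod 11); new modulus lcm = 143.
    Write x = 7 + 13·t and substitute into x ≡ 0 (mod 11): 13·t ≡ 0 − 7 = -7 (mod 11).
    Reduce coefficients mod 11: 2·t ≡ 4 (mod 11).
    The inverse of 2 mod 11 is 6 (since 2·6 = 12 = 1·11 + 1), so t ≡ 6·4 = 24 ≡ 2 (mod 11).
    Then x = 7 + 13·2 = 33, valid modulo lcm(13, 11) = 143: x ≡ 33 (mod 143).
  Combine with x ≡ 4 (mod 19); new modulus lcm = 2717.
    Write x = 33 + 143·t and substitute into x ≡ 4 (mod 19): 143·t ≡ 4 − 33 = -29 (mod 19).
    Reduce coefficients mod 19: 10·t ≡ 9 (mod 19).
    The inverse of 10 mod 19 is 2 (since 10·2 = 20 = 1·19 + 1), so t ≡ 2·9 = 18 ≡ 18 (mod 19).
    Then x = 33 + 143·18 = 2607, valid modulo lcm(143, 19) = 2717: x ≡ 2607 (mod 2717).
  Combine with x ≡ 1 (mod 4); new modulus lcm = 10868.
    Write x = 2607 + 2717·t and substitute into x ≡ 1 (mod 4): 2717·t ≡ 1 − 2607 = -2606 (mod 4).
    Reduce coefficients mod 4: 1·t ≡ 2 (mod 4).
    So t ≡ 2 (mod 4).
    Then x = 2607 + 2717·2 = 8041, valid modulo lcm(2717, 4) = 10868: x ≡ 8041 (mod 10868).
  Combine with x ≡ 3 (mod 5); new modulus lcm = 54340.
    Write x = 8041 + 10868·t and substitute into x ≡ 3 (mod 5): 10868·t ≡ 3 − 8041 = -8038 (mod 5).
    Reduce coefficients mod 5: 3·t ≡ 2 (mod 5).
    The inverse of 3 mod 5 is 2 (since 3·2 = 6 = 1·5 + 1), so t ≡ 2·2 = 4 ≡ 4 (mod 5).
    Then x = 8041 + 10868·4 = 51513, valid modulo lcm(10868, 5) = 54340: x ≡ 51513 (mod 54340).
Verify against each original: 51513 mod 13 = 7, 51513 mod 11 = 0, 51513 mod 19 = 4, 51513 mod 4 = 1, 51513 mod 5 = 3.

x ≡ 51513 (mod 54340).


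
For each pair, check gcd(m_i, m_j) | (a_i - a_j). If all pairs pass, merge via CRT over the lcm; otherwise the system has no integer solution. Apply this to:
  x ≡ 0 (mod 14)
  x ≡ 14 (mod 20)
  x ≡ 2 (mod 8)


Moduli 14, 20, 8 are not pairwise coprime, so CRT works modulo lcm(m_i) when all pairwise compatibility conditions hold.
Pairwise compatibility: gcd(m_i, m_j) must divide a_i - a_j for every pair.
Merge one congruence at a time:
  Start: x ≡ 0 (mod 14).
  Combine with x ≡ 14 (mod 20): gcd(14, 20) = 2; 14 - 0 = 14, which IS divisible by 2, so compatible.
    Write x = 0 + 14·t and substitute into x ≡ 14 (mod 20): 14·t ≡ 14 − 0 = 14 (mod 20).
    Divide the congruence (and modulus) by g = 2: 7·t ≡ 7 (mod 10).
    The inverse of 7 mod 10 is 3 (since 7·3 = 21 = 2·10 + 1), so t ≡ 3·7 = 21 ≡ 1 (mod 10).
    Then x = 0 + 14·1 = 14, valid modulo lcm(14, 20) = 140: x ≡ 14 (mod 140).
  Combine with x ≡ 2 (mod 8): gcd(140, 8) = 4; 2 - 14 = -12, which IS divisible by 4, so compatible.
    Write x = 14 + 140·t and substitute into x ≡ 2 (mod 8): 140·t ≡ 2 − 14 = -12 (mod 8).
    Divide the congruence (and modulus) by g = 4: 35·t ≡ -3 (mod 2).
    Reduce coefficients mod 2: 1·t ≡ 1 (mod 2).
    So t ≡ 1 (mod 2).
    Then x = 14 + 140·1 = 154, valid modulo lcm(140, 8) = 280: x ≡ 154 (mod 280).
Verify: 154 mod 14 = 0, 154 mod 20 = 14, 154 mod 8 = 2.

x ≡ 154 (mod 280).


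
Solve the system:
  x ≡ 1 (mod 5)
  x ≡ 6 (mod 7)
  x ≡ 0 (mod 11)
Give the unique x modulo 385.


Moduli 5, 7, 11 are pairwise coprime; by CRT there is a unique solution modulo M = 5 · 7 · 11 = 385.
Solve pairwise, accumulating the modulus:
  Start with x ≡ 1 (mod 5).
  Combine with x ≡ 6 (mod 7): since gcd(5, 7) = 1, we get a unique residue mod 35.
    Write x = 1 + 5·t and substitute into x ≡ 6 (mod 7): 5·t ≡ 6 − 1 = 5 (mod 7).
    The inverse of 5 mod 7 is 3 (since 5·3 = 15 = 2·7 + 1), so t ≡ 3·5 = 15 ≡ 1 (mod 7).
    Then x = 1 + 5·1 = 6, valid modulo lcm(5, 7) = 35: x ≡ 6 (mod 35).
  Combine with x ≡ 0 (mod 11): since gcd(35, 11) = 1, we get a unique residue mod 385.
    Write x = 6 + 35·t and substitute into x ≡ 0 (mod 11): 35·t ≡ 0 − 6 = -6 (mod 11).
    Reduce coefficients mod 11: 2·t ≡ 5 (mod 11).
    The inverse of 2 mod 11 is 6 (since 2·6 = 12 = 1·11 + 1), so t ≡ 6·5 = 30 ≡ 8 (mod 11).
    Then x = 6 + 35·8 = 286, valid modulo lcm(35, 11) = 385: x ≡ 286 (mod 385).
Verify: 286 mod 5 = 1 ✓, 286 mod 7 = 6 ✓, 286 mod 11 = 0 ✓.

x ≡ 286 (mod 385).


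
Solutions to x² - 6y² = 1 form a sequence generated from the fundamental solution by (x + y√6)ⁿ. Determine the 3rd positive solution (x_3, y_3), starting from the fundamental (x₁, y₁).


Step 1: Find the fundamental solution (x₁, y₁) of x² - 6y² = 1.
  Expand √6 as a continued fraction. a₀ = ⌊√6⌋ = 2; iterate m_{k+1} = d_k·a_k − m_k, d_{k+1} = (6 − m_{k+1}²)/d_k, a_{k+1} = ⌊(a₀ + m_{k+1})/d_{k+1}⌋ (starting m₀ = 0, d₀ = 1), with convergents p_k = a_k·p_{k-1} + p_{k-2}, q_k = a_k·q_{k-1} + q_{k-2} (p₋₁ = 1, q₋₁ = 0):
  k = 0: a₀ = 2; p₀/q₀ = 2/1; p₀² − 6·q₀² = 4 − 6 = -2.
  k = 1: m = 2, d = 2, a = ⌊(2 + 2)/2⌋ = 2; p/q = (2·2 + 1)/(2·1 + 0) = 5/2; p² − 6·q² = 25 − 24 = 1.
  The first convergent with p² − 6·q² = 1 gives the fundamental solution (x₁, y₁) = (5, 2).
Step 2: Apply the recurrence (x_{n+1}, y_{n+1}) = (x₁x_n + 6y₁y_n, x₁y_n + y₁x_n) repeatedly.
  From (x_1, y_1) = (5, 2): x_2 = 5·5 + 6·2·2 = 49; y_2 = 5·2 + 2·5 = 20.
  From (x_2, y_2) = (49, 20): x_3 = 5·49 + 6·2·20 = 485; y_3 = 5·20 + 2·49 = 198.
Step 3: Verify x_3² - 6·y_3² = 235225 - 235224 = 1 (should be 1). ✓

(x_1, y_1) = (5, 2); (x_3, y_3) = (485, 198).


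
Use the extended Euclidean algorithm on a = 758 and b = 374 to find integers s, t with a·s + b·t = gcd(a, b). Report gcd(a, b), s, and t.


Euclidean algorithm on (758, 374) — divide until remainder is 0:
  758 = 2 · 374 + 10
  374 = 37 · 10 + 4
  10 = 2 · 4 + 2
  4 = 2 · 2 + 0
gcd(758, 374) = 2.
Track Bezout coefficients alongside the remainders: start with r₀ = 758 = a·1 + b·0 (s = 1, t = 0) and r₁ = 374 = a·0 + b·1 (s = 0, t = 1); each new remainder r_{k+1} = r_{k-1} − q_k·r_k inherits s_{k+1} = s_{k-1} − q_k·s_k, t_{k+1} = t_{k-1} − q_k·t_k, so r_k = a·s_k + b·t_k at every step:
  q = 2: r = 10, s = 1 − 2·0 = 1, t = 0 − 2·1 = -2  (check: 758·1 + 374·(-2) = 10)
  q = 37: r = 4, s = 0 − 37·1 = -37, t = 1 − 37·(-2) = 75  (check: 758·(-37) + 374·75 = 4)
  q = 2: r = 2, s = 1 − 2·(-37) = 75, t = -2 − 2·75 = -152  (check: 758·75 + 374·(-152) = 2)
The row with r = 2 (the gcd) gives the Bezout coefficients s = 75, t = -152.
Result: 758 · (75) + 374 · (-152) = 2.

gcd(758, 374) = 2; s = 75, t = -152 (check: 758·75 + 374·(-152) = 2).


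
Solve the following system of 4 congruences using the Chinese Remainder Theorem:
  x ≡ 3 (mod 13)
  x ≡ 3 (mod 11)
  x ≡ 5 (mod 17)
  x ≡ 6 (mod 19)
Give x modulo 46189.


Product of moduli M = 13 · 11 · 17 · 19 = 46189.
Merge one congruence at a time:
  Start: x ≡ 3 (mod 13).
  Combine with x ≡ 3 (mod 11); new modulus lcm = 143.
    Write x = 3 + 13·t and substitute into x ≡ 3 (mod 11): 13·t ≡ 3 − 3 = 0 (mod 11).
    Reduce coefficients mod 11: 2·t ≡ 0 (mod 11).
    The inverse of 2 mod 11 is 6 (since 2·6 = 12 = 1·11 + 1), so t ≡ 6·0 = 0 ≡ 0 (mod 11).
    Then x = 3 + 13·0 = 3, valid modulo lcm(13, 11) = 143: x ≡ 3 (mod 143).
  Combine with x ≡ 5 (mod 17); new modulus lcm = 2431.
    Write x = 3 + 143·t and substitute into x ≡ 5 (mod 17): 143·t ≡ 5 − 3 = 2 (mod 17).
    Reduce coefficients mod 17: 7·t ≡ 2 (mod 17).
    The inverse of 7 mod 17 is 5 (since 7·5 = 35 = 2·17 + 1), so t ≡ 5·2 = 10 ≡ 10 (mod 17).
    Then x = 3 + 143·10 = 1433, valid modulo lcm(143, 17) = 2431: x ≡ 1433 (mod 2431).
  Combine with x ≡ 6 (mod 19); new modulus lcm = 46189.
    Write x = 1433 + 2431·t and substitute into x ≡ 6 (mod 19): 2431·t ≡ 6 − 1433 = -1427 (mod 19).
    Reduce coefficients mod 19: 18·t ≡ 17 (mod 19).
    The inverse of 18 mod 19 is 18 (since 18·18 = 324 = 17·19 + 1), so t ≡ 18·17 = 306 ≡ 2 (mod 19).
    Then x = 1433 + 2431·2 = 6295, valid modulo lcm(2431, 19) = 46189: x ≡ 6295 (mod 46189).
Verify against each original: 6295 mod 13 = 3, 6295 mod 11 = 3, 6295 mod 17 = 5, 6295 mod 19 = 6.

x ≡ 6295 (mod 46189).


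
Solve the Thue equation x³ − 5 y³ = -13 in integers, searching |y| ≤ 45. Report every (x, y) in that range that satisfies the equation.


The equation is x³ - 5y³ = -13. For fixed y, x³ = 5·y³ − 13, so a solution requires the RHS to be a perfect cube.
Strategy: iterate y from -45 to 45, compute RHS = 5·y³ − 13, and check whether it is a (positive or negative) perfect cube.
Check small values of y:
  y = 0: RHS = -13 is not a perfect cube.
  y = 1: RHS = -8 = (-2)³ ⇒ x = -2 works.
  y = -1: RHS = -18 is not a perfect cube.
  y = 2: RHS = 27 = (3)³ ⇒ x = 3 works.
  y = -2: RHS = -53 is not a perfect cube.
  y = 3: RHS = 122 is not a perfect cube.
  y = -3: RHS = -148 is not a perfect cube.
Continuing, at y = -7: RHS = -1728 = (-12)³ ⇒ x = -12 works.
Searching the remaining y in |y| ≤ 45 finds no further solutions.
Collected solutions: (-2, 1), (3, 2), (-12, -7).

Solutions (with |y| ≤ 45): (-2, 1), (3, 2), (-12, -7).


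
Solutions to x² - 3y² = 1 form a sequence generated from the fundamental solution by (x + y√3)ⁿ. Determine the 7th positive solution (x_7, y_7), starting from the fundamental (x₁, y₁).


Step 1: Find the fundamental solution (x₁, y₁) of x² - 3y² = 1.
  Expand √3 as a continued fraction. a₀ = ⌊√3⌋ = 1; iterate m_{k+1} = d_k·a_k − m_k, d_{k+1} = (3 − m_{k+1}²)/d_k, a_{k+1} = ⌊(a₀ + m_{k+1})/d_{k+1}⌋ (starting m₀ = 0, d₀ = 1), with convergents p_k = a_k·p_{k-1} + p_{k-2}, q_k = a_k·q_{k-1} + q_{k-2} (p₋₁ = 1, q₋₁ = 0):
  k = 0: a₀ = 1; p₀/q₀ = 1/1; p₀² − 3·q₀² = 1 − 3 = -2.
  k = 1: m = 1, d = 2, a = ⌊(1 + 1)/2⌋ = 1; p/q = (1·1 + 1)/(1·1 + 0) = 2/1; p² − 3·q² = 4 − 3 = 1.
  The first convergent with p² − 3·q² = 1 gives the fundamental solution (x₁, y₁) = (2, 1).
Step 2: Apply the recurrence (x_{n+1}, y_{n+1}) = (x₁x_n + 3y₁y_n, x₁y_n + y₁x_n) repeatedly.
  From (x_1, y_1) = (2, 1): x_2 = 2·2 + 3·1·1 = 7; y_2 = 2·1 + 1·2 = 4.
  From (x_2, y_2) = (7, 4): x_3 = 2·7 + 3·1·4 = 26; y_3 = 2·4 + 1·7 = 15.
  From (x_3, y_3) = (26, 15): x_4 = 2·26 + 3·1·15 = 97; y_4 = 2·15 + 1·26 = 56.
  From (x_4, y_4) = (97, 56): x_5 = 2·97 + 3·1·56 = 362; y_5 = 2·56 + 1·97 = 209.
  From (x_5, y_5) = (362, 209): x_6 = 2·362 + 3·1·209 = 1351; y_6 = 2·209 + 1·362 = 780.
  From (x_6, y_6) = (1351, 780): x_7 = 2·1351 + 3·1·780 = 5042; y_7 = 2·780 + 1·1351 = 2911.
Step 3: Verify x_7² - 3·y_7² = 25421764 - 25421763 = 1 (should be 1). ✓

(x_1, y_1) = (2, 1); (x_7, y_7) = (5042, 2911).


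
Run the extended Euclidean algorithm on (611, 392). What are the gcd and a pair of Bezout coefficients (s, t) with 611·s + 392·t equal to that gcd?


Euclidean algorithm on (611, 392) — divide until remainder is 0:
  611 = 1 · 392 + 219
  392 = 1 · 219 + 173
  219 = 1 · 173 + 46
  173 = 3 · 46 + 35
  46 = 1 · 35 + 11
  35 = 3 · 11 + 2
  11 = 5 · 2 + 1
  2 = 2 · 1 + 0
gcd(611, 392) = 1.
Track Bezout coefficients alongside the remainders: start with r₀ = 611 = a·1 + b·0 (s = 1, t = 0) and r₁ = 392 = a·0 + b·1 (s = 0, t = 1); each new remainder r_{k+1} = r_{k-1} − q_k·r_k inherits s_{k+1} = s_{k-1} − q_k·s_k, t_{k+1} = t_{k-1} − q_k·t_k, so r_k = a·s_k + b·t_k at every step:
  q = 1: r = 219, s = 1 − 1·0 = 1, t = 0 − 1·1 = -1  (check: 611·1 + 392·(-1) = 219)
  q = 1: r = 173, s = 0 − 1·1 = -1, t = 1 − 1·(-1) = 2  (check: 611·(-1) + 392·2 = 173)
  q = 1: r = 46, s = 1 − 1·(-1) = 2, t = -1 − 1·2 = -3  (check: 611·2 + 392·(-3) = 46)
  q = 3: r = 35, s = -1 − 3·2 = -7, t = 2 − 3·(-3) = 11  (check: 611·(-7) + 392·11 = 35)
  q = 1: r = 11, s = 2 − 1·(-7) = 9, t = -3 − 1·11 = -14  (check: 611·9 + 392·(-14) = 11)
  q = 3: r = 2, s = -7 − 3·9 = -34, t = 11 − 3·(-14) = 53  (check: 611·(-34) + 392·53 = 2)
  q = 5: r = 1, s = 9 − 5·(-34) = 179, t = -14 − 5·53 = -279  (check: 611·179 + 392·(-279) = 1)
The row with r = 1 (the gcd) gives the Bezout coefficients s = 179, t = -279.
Result: 611 · (179) + 392 · (-279) = 1.

gcd(611, 392) = 1; s = 179, t = -279 (check: 611·179 + 392·(-279) = 1).


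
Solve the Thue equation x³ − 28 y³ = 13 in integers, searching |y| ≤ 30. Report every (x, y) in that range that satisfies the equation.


The equation is x³ - 28y³ = 13. For fixed y, x³ = 28·y³ + 13, so a solution requires the RHS to be a perfect cube.
Strategy: iterate y from -30 to 30, compute RHS = 28·y³ + 13, and check whether it is a (positive or negative) perfect cube.
Check small values of y:
  y = 0: RHS = 13 is not a perfect cube.
  y = 1: RHS = 41 is not a perfect cube.
  y = -1: RHS = -15 is not a perfect cube.
  y = 2: RHS = 237 is not a perfect cube.
  y = -2: RHS = -211 is not a perfect cube.
  y = 3: RHS = 769 is not a perfect cube.
  y = -3: RHS = -743 is not a perfect cube.
Continuing the search up to |y| = 30 finds no solutions either.
No (x, y) in the scanned range satisfies the equation.

No integer solutions with |y| ≤ 30.


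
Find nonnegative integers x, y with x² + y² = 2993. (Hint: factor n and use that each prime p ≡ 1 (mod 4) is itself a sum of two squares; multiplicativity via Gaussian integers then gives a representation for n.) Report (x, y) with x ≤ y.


Step 1: Factor n = 2993 = 41 · 73.
Step 2: Check the mod-4 condition on each prime factor: 41 ≡ 1 (mod 4), exponent 1; 73 ≡ 1 (mod 4), exponent 1.
All primes ≡ 3 (mod 4) appear to even exponent (or don't appear), so by the two-squares theorem n IS expressible as a sum of two squares.
Step 3: Build a representation. Here n = 41 · 73 is a product of primes ≡ 1 (mod 4). Each prime p ≡ 1 (mod 4) is itself a sum of two squares; find a² by testing p − a² for a perfect square:
  41: 41 − 1² = 40, 41 − 2² = 37, 41 − 3² = 32, 41 − 4² = 25 = 5² ⇒ 41 = 4² + 5².
  73: 73 − 1² = 72, 73 − 2² = 69, 73 − 3² = 64 = 8² ⇒ 73 = 3² + 8².
  Combine using the Brahmagupta–Fibonacci identity (a² + b²)(c² + d²) = (ac − bd)² + (ad + bc)² = (ac + bd)² + (ad − bc)²:
  41 · 73 = 2993: from (4² + 5²)(3² + 8²), take (4·3 − 5·8, 4·8 + 5·3) = (12 − 40, 32 + 15) = (-28, 47); dropping signs (only squares matter) gives (28, 47); check 28² + 47² = 784 + 2209 = 2993 ✓.
Step 4: Order so x ≤ y and verify: 28² + 47² = 784 + 2209 = 2993 = n. ✓

n = 2993 = 28² + 47² (one valid representation with x ≤ y).


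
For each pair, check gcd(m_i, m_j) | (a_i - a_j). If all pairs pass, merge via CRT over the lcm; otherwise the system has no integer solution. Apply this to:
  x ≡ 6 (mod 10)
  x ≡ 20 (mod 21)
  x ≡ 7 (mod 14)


Moduli 10, 21, 14 are not pairwise coprime, so CRT works modulo lcm(m_i) when all pairwise compatibility conditions hold.
Pairwise compatibility: gcd(m_i, m_j) must divide a_i - a_j for every pair.
Merge one congruence at a time:
  Start: x ≡ 6 (mod 10).
  Combine with x ≡ 20 (mod 21): gcd(10, 21) = 1; 20 - 6 = 14, which IS divisible by 1, so compatible.
    Write x = 6 + 10·t and substitute into x ≡ 20 (mod 21): 10·t ≡ 20 − 6 = 14 (mod 21).
    The inverse of 10 mod 21 is 19 (since 10·19 = 190 = 9·21 + 1), so t ≡ 19·14 = 266 ≡ 14 (mod 21).
    Then x = 6 + 10·14 = 146, valid modulo lcm(10, 21) = 210: x ≡ 146 (mod 210).
  Combine with x ≡ 7 (mod 14): gcd(210, 14) = 14, and 7 - 146 = -139 is NOT divisible by 14.
    ⇒ system is inconsistent (no integer solution).

No solution (the system is inconsistent).


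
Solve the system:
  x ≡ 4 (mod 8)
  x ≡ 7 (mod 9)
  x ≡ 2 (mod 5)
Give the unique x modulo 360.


Moduli 8, 9, 5 are pairwise coprime; by CRT there is a unique solution modulo M = 8 · 9 · 5 = 360.
Solve pairwise, accumulating the modulus:
  Start with x ≡ 4 (mod 8).
  Combine with x ≡ 7 (mod 9): since gcd(8, 9) = 1, we get a unique residue mod 72.
    Write x = 4 + 8·t and substitute into x ≡ 7 (mod 9): 8·t ≡ 7 − 4 = 3 (mod 9).
    The inverse of 8 mod 9 is 8 (since 8·8 = 64 = 7·9 + 1), so t ≡ 8·3 = 24 ≡ 6 (mod 9).
    Then x = 4 + 8·6 = 52, valid modulo lcm(8, 9) = 72: x ≡ 52 (mod 72).
  Combine with x ≡ 2 (mod 5): since gcd(72, 5) = 1, we get a unique residue mod 360.
    Write x = 52 + 72·t and substitute into x ≡ 2 (mod 5): 72·t ≡ 2 − 52 = -50 (mod 5).
    Reduce coefficients mod 5: 2·t ≡ 0 (mod 5).
    The inverse of 2 mod 5 is 3 (since 2·3 = 6 = 1·5 + 1), so t ≡ 3·0 = 0 ≡ 0 (mod 5).
    Then x = 52 + 72·0 = 52, valid modulo lcm(72, 5) = 360: x ≡ 52 (mod 360).
Verify: 52 mod 8 = 4 ✓, 52 mod 9 = 7 ✓, 52 mod 5 = 2 ✓.

x ≡ 52 (mod 360).


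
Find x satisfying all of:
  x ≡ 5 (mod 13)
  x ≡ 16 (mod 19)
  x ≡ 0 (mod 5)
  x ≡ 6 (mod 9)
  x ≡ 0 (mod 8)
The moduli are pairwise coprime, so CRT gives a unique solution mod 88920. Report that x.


Product of moduli M = 13 · 19 · 5 · 9 · 8 = 88920.
Merge one congruence at a time:
  Start: x ≡ 5 (mod 13).
  Combine with x ≡ 16 (mod 19); new modulus lcm = 247.
    Write x = 5 + 13·t and substitute into x ≡ 16 (mod 19): 13·t ≡ 16 − 5 = 11 (mod 19).
    The inverse of 13 mod 19 is 3 (since 13·3 = 39 = 2·19 + 1), so t ≡ 3·11 = 33 ≡ 14 (mod 19).
    Then x = 5 + 13·14 = 187, valid modulo lcm(13, 19) = 247: x ≡ 187 (mod 247).
  Combine with x ≡ 0 (mod 5); new modulus lcm = 1235.
    Write x = 187 + 247·t and substitute into x ≡ 0 (mod 5): 247·t ≡ 0 − 187 = -187 (mod 5).
    Reduce coefficients mod 5: 2·t ≡ 3 (mod 5).
    The inverse of 2 mod 5 is 3 (since 2·3 = 6 = 1·5 + 1), so t ≡ 3·3 = 9 ≡ 4 (mod 5).
    Then x = 187 + 247·4 = 1175, valid modulo lcm(247, 5) = 1235: x ≡ 1175 (mod 1235).
  Combine with x ≡ 6 (mod 9); new modulus lcm = 11115.
    Write x = 1175 + 1235·t and substitute into x ≡ 6 (mod 9): 1235·t ≡ 6 − 1175 = -1169 (mod 9).
    Reduce coefficients mod 9: 2·t ≡ 1 (mod 9).
    The inverse of 2 mod 9 is 5 (since 2·5 = 10 = 1·9 + 1), so t ≡ 5·1 = 5 ≡ 5 (mod 9).
    Then x = 1175 + 1235·5 = 7350, valid modulo lcm(1235, 9) = 11115: x ≡ 7350 (mod 11115).
  Combine with x ≡ 0 (mod 8); new modulus lcm = 88920.
    Write x = 7350 + 11115·t and substitute into x ≡ 0 (mod 8): 11115·t ≡ 0 − 7350 = -7350 (mod 8).
    Reduce coefficients mod 8: 3·t ≡ 2 (mod 8).
    The inverse of 3 mod 8 is 3 (since 3·3 = 9 = 1·8 + 1), so t ≡ 3·2 = 6 ≡ 6 (mod 8).
    Then x = 7350 + 11115·6 = 74040, valid modulo lcm(11115, 8) = 88920: x ≡ 74040 (mod 88920).
Verify against each original: 74040 mod 13 = 5, 74040 mod 19 = 16, 74040 mod 5 = 0, 74040 mod 9 = 6, 74040 mod 8 = 0.

x ≡ 74040 (mod 88920).


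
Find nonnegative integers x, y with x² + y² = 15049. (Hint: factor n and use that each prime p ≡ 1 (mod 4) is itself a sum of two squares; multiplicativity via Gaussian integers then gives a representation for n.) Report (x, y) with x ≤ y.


Step 1: Factor n = 15049 = 101 · 149.
Step 2: Check the mod-4 condition on each prime factor: 101 ≡ 1 (mod 4), exponent 1; 149 ≡ 1 (mod 4), exponent 1.
All primes ≡ 3 (mod 4) appear to even exponent (or don't appear), so by the two-squares theorem n IS expressible as a sum of two squares.
Step 3: Build a representation. Here n = 101 · 149 is a product of primes ≡ 1 (mod 4). Each prime p ≡ 1 (mod 4) is itself a sum of two squares; find a² by testing p − a² for a perfect square:
  101: 101 − 1² = 100 = 10² ⇒ 101 = 1² + 10².
  149: 149 − 1² = 148, 149 − 2² = 145, 149 − 3² = 140, 149 − 4² = 133, 149 − 5² = 124, 149 − 6² = 113, 149 − 7² = 100 = 10² ⇒ 149 = 7² + 10².
  Combine using the Brahmagupta–Fibonacci identity (a² + b²)(c² + d²) = (ac − bd)² + (ad + bc)² = (ac + bd)² + (ad − bc)²:
  101 · 149 = 15049: from (1² + 10²)(7² + 10²), take (1·7 − 10·10, 1·10 + 10·7) = (7 − 100, 10 + 70) = (-93, 80); dropping signs (only squares matter) gives (93, 80); check 93² + 80² = 8649 + 6400 = 15049 ✓.
Step 4: Order so x ≤ y and verify: 80² + 93² = 6400 + 8649 = 15049 = n. ✓

n = 15049 = 80² + 93² (one valid representation with x ≤ y).


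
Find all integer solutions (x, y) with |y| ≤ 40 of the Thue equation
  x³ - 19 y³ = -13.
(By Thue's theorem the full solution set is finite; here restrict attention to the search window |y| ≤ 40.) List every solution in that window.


The equation is x³ - 19y³ = -13. For fixed y, x³ = 19·y³ − 13, so a solution requires the RHS to be a perfect cube.
Strategy: iterate y from -40 to 40, compute RHS = 19·y³ − 13, and check whether it is a (positive or negative) perfect cube.
Check small values of y:
  y = 0: RHS = -13 is not a perfect cube.
  y = 1: RHS = 6 is not a perfect cube.
  y = -1: RHS = -32 is not a perfect cube.
  y = 2: RHS = 139 is not a perfect cube.
  y = -2: RHS = -165 is not a perfect cube.
  y = 3: RHS = 500 is not a perfect cube.
  y = -3: RHS = -526 is not a perfect cube.
Continuing the search up to |y| = 40 finds no solutions either.
No (x, y) in the scanned range satisfies the equation.

No integer solutions with |y| ≤ 40.


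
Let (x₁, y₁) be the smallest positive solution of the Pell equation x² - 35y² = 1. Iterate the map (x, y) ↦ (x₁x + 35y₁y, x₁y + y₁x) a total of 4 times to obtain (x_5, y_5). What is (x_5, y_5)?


Step 1: Find the fundamental solution (x₁, y₁) of x² - 35y² = 1.
  Expand √35 as a continued fraction. a₀ = ⌊√35⌋ = 5; iterate m_{k+1} = d_k·a_k − m_k, d_{k+1} = (35 − m_{k+1}²)/d_k, a_{k+1} = ⌊(a₀ + m_{k+1})/d_{k+1}⌋ (starting m₀ = 0, d₀ = 1), with convergents p_k = a_k·p_{k-1} + p_{k-2}, q_k = a_k·q_{k-1} + q_{k-2} (p₋₁ = 1, q₋₁ = 0):
  k = 0: a₀ = 5; p₀/q₀ = 5/1; p₀² − 35·q₀² = 25 − 35 = -10.
  k = 1: m = 5, d = 10, a = ⌊(5 + 5)/10⌋ = 1; p/q = (1·5 + 1)/(1·1 + 0) = 6/1; p² − 35·q² = 36 − 35 = 1.
  The first convergent with p² − 35·q² = 1 gives the fundamental solution (x₁, y₁) = (6, 1).
Step 2: Apply the recurrence (x_{n+1}, y_{n+1}) = (x₁x_n + 35y₁y_n, x₁y_n + y₁x_n) repeatedly.
  From (x_1, y_1) = (6, 1): x_2 = 6·6 + 35·1·1 = 71; y_2 = 6·1 + 1·6 = 12.
  From (x_2, y_2) = (71, 12): x_3 = 6·71 + 35·1·12 = 846; y_3 = 6·12 + 1·71 = 143.
  From (x_3, y_3) = (846, 143): x_4 = 6·846 + 35·1·143 = 10081; y_4 = 6·143 + 1·846 = 1704.
  From (x_4, y_4) = (10081, 1704): x_5 = 6·10081 + 35·1·1704 = 120126; y_5 = 6·1704 + 1·10081 = 20305.
Step 3: Verify x_5² - 35·y_5² = 14430255876 - 14430255875 = 1 (should be 1). ✓

(x_1, y_1) = (6, 1); (x_5, y_5) = (120126, 20305).


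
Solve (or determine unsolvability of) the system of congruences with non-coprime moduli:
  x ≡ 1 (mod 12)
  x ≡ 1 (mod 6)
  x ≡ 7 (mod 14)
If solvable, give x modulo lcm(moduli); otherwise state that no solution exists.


Moduli 12, 6, 14 are not pairwise coprime, so CRT works modulo lcm(m_i) when all pairwise compatibility conditions hold.
Pairwise compatibility: gcd(m_i, m_j) must divide a_i - a_j for every pair.
Merge one congruence at a time:
  Start: x ≡ 1 (mod 12).
  Combine with x ≡ 1 (mod 6): gcd(12, 6) = 6; 1 - 1 = 0, which IS divisible by 6, so compatible.
    Write x = 1 + 12·t and substitute into x ≡ 1 (mod 6): 12·t ≡ 1 − 1 = 0 (mod 6).
    Divide the congruence (and modulus) by g = 6: 2·t ≡ 0 (mod 1).
    Modulo 1 every t works; take t = 0.
    Then x = 1 + 12·0 = 1, valid modulo lcm(12, 6) = 12: x ≡ 1 (mod 12).
  Combine with x ≡ 7 (mod 14): gcd(12, 14) = 2; 7 - 1 = 6, which IS divisible by 2, so compatible.
    Write x = 1 + 12·t and substitute into x ≡ 7 (mod 14): 12·t ≡ 7 − 1 = 6 (mod 14).
    Divide the congruence (and modulus) by g = 2: 6·t ≡ 3 (mod 7).
    The inverse of 6 mod 7 is 6 (since 6·6 = 36 = 5·7 + 1), so t ≡ 6·3 = 18 ≡ 4 (mod 7).
    Then x = 1 + 12·4 = 49, valid modulo lcm(12, 14) = 84: x ≡ 49 (mod 84).
Verify: 49 mod 12 = 1, 49 mod 6 = 1, 49 mod 14 = 7.

x ≡ 49 (mod 84).
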